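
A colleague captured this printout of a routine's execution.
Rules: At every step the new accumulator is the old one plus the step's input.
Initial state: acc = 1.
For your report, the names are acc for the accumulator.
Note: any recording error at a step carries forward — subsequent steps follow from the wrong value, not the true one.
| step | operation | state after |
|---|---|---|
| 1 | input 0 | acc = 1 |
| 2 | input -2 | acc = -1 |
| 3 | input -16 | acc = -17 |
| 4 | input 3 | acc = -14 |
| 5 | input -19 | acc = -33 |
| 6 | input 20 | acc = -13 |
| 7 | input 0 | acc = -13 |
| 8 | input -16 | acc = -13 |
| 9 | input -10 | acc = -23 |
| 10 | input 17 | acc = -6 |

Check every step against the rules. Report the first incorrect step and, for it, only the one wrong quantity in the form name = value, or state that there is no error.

1. acc = 1 + 0 = 1 (confirmed correct)
2. acc = 1 + -2 = -1 (same as recorded)
3. acc = -1 + -16 = -17 (no discrepancy)
4. acc = -17 + 3 = -14 (checks out)
5. acc = -14 + -19 = -33 (verified)
6. acc = -33 + 20 = -13 (checks out)
7. acc = -13 + 0 = -13 (same as recorded)
8. acc = -13 + -16 = -29 (the recorded entry deviates here)
First deviation found at step 8; the corrected entry is acc = -29.

step 8, acc = -29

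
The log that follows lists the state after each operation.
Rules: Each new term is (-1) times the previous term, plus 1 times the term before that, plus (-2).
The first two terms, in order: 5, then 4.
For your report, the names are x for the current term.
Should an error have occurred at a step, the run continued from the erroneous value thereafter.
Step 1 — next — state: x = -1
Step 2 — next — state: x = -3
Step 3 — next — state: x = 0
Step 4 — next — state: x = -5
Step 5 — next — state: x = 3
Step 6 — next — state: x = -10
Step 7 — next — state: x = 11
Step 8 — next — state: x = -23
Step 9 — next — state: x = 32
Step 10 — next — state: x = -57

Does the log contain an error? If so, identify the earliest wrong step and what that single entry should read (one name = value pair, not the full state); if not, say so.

Recomputing the run from the initial state:
step 1: x = -1
step 2: x = 3
step 3: x = -6
step 4: x = 7
step 5: x = -15
step 6: x = 20
step 7: x = -37
step 8: x = 55
step 9: x = -94
step 10: x = 147
The first disagreement with the log is at step 2, where the value should be x = 3.

step 2, x = 3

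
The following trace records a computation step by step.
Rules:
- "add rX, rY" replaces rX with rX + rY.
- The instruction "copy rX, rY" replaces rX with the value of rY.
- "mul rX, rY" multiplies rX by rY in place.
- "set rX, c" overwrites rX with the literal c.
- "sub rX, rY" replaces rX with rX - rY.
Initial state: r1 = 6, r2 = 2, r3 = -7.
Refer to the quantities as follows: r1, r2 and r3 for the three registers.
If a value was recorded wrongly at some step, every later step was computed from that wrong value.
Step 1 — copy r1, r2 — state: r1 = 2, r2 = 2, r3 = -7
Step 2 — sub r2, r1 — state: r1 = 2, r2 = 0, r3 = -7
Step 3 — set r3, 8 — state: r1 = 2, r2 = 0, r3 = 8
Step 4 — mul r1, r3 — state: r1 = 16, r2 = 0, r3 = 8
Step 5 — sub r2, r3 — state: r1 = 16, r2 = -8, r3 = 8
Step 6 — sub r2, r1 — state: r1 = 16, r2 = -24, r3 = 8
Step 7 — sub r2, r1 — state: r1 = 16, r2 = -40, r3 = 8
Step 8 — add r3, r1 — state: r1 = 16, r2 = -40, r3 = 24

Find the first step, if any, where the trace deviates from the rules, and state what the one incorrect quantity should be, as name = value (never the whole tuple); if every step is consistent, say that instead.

no error

Recomputing the run from the initial state:
step 1: r1 = 2, r2 = 2, r3 = -7
step 2: r1 = 2, r2 = 0, r3 = -7
step 3: r1 = 2, r2 = 0, r3 = 8
step 4: r1 = 16, r2 = 0, r3 = 8
step 5: r1 = 16, r2 = -8, r3 = 8
step 6: r1 = 16, r2 = -24, r3 = 8
step 7: r1 = 16, r2 = -40, r3 = 8
step 8: r1 = 16, r2 = -40, r3 = 24
This matches the trace at every step.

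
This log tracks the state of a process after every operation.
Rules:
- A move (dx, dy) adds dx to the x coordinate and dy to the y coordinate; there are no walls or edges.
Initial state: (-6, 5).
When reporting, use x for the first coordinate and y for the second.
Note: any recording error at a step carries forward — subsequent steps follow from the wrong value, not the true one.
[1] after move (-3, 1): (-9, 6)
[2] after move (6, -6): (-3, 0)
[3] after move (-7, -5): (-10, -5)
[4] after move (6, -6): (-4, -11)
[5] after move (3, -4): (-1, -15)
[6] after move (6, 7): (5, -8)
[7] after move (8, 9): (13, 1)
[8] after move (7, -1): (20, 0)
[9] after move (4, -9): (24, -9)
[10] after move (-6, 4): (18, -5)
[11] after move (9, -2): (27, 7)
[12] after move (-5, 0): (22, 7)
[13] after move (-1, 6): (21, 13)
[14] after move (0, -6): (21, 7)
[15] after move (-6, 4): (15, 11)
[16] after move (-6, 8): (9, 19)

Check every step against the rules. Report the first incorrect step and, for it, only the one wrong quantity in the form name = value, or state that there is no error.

step 1: x = -6 + (-3) = -9, y = 5 + (1) = 6 -> consistent with the log
step 2: x = -9 + (6) = -3, y = 6 + (-6) = 0 -> checks out
step 3: x = -3 + (-7) = -10, y = 0 + (-5) = -5 -> same as recorded
step 4: x = -10 + (6) = -4, y = -5 + (-6) = -11 -> matches
step 5: x = -4 + (3) = -1, y = -11 + (-4) = -15 -> no discrepancy
step 6: x = -1 + (6) = 5, y = -15 + (7) = -8 -> verified
step 7: x = 5 + (8) = 13, y = -8 + (9) = 1 -> no discrepancy
step 8: x = 13 + (7) = 20, y = 1 + (-1) = 0 -> same as recorded
step 9: x = 20 + (4) = 24, y = 0 + (-9) = -9 -> consistent with the log
step 10: x = 24 + (-6) = 18, y = -9 + (4) = -5 -> checks out
step 11: x = 18 + (9) = 27, y = -5 + (-2) = -7 -> the log disagrees here
So the first discrepancy is step 11, where the right value is y = -7.

step 11, y = -7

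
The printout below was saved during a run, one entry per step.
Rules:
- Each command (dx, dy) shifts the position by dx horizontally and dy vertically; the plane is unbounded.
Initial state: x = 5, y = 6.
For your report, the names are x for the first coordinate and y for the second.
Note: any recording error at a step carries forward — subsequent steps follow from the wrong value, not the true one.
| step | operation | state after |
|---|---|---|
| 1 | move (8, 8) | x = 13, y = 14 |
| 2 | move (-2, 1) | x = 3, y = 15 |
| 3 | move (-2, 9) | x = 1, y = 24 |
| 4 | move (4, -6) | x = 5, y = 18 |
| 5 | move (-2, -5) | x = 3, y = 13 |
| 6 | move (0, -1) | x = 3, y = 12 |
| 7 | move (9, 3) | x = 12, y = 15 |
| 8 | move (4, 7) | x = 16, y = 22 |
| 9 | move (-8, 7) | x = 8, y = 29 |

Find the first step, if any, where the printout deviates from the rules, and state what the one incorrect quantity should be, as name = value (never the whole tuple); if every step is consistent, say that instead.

Recomputing the run from the initial state:
step 1: x = 13, y = 14
step 2: x = 11, y = 15
step 3: x = 9, y = 24
step 4: x = 13, y = 18
step 5: x = 11, y = 13
step 6: x = 11, y = 12
step 7: x = 20, y = 15
step 8: x = 24, y = 22
step 9: x = 16, y = 29
The first disagreement with the printout is at step 2, where the value should be x = 11.

step 2, x = 11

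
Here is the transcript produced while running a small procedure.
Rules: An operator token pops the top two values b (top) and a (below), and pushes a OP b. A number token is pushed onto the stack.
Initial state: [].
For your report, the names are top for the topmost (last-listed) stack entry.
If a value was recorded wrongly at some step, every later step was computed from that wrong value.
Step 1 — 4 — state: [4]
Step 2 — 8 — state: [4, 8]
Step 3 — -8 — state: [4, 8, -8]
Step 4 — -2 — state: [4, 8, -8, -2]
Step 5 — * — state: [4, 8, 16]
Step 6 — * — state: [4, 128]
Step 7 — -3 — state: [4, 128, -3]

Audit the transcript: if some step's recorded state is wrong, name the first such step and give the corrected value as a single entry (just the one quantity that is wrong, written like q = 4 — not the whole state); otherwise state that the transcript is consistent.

1. push 4: top = 4 (checks out)
2. push 8: top = 8 (matches)
3. push -8: top = -8 (matches)
4. push -2: top = -2 (in agreement)
5. -8 * -2 = 16 (no discrepancy)
6. 8 * 16 = 128 (exactly as logged)
7. push -3: top = -3 (no discrepancy)
Nothing is out of place; the run is error-free.

no error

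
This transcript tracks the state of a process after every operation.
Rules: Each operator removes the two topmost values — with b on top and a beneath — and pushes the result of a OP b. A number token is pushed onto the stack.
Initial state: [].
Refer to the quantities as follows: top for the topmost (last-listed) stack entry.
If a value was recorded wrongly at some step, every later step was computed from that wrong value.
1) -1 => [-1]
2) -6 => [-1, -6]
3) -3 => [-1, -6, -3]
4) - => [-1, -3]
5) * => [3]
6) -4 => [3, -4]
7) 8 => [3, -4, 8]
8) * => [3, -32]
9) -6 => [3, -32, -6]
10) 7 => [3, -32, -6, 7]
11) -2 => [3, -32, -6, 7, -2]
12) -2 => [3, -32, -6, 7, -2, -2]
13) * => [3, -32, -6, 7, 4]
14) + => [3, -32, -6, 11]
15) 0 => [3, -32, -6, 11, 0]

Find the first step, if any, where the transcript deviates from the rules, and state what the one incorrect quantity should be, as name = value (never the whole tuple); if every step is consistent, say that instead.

Step 1: push -1: top = -1 — agrees with the transcript.
Step 2: push -6: top = -6 — confirmed correct.
Step 3: push -3: top = -3 — agrees with the transcript.
Step 4: -6 - -3 = -3 — in agreement.
Step 5: -1 * -3 = 3 — verified.
Step 6: push -4: top = -4 — in agreement.
Step 7: push 8: top = 8 — checks out.
Step 8: -4 * 8 = -32 — matches.
Step 9: push -6: top = -6 — in agreement.
Step 10: push 7: top = 7 — confirmed correct.
Step 11: push -2: top = -2 — confirmed correct.
Step 12: push -2: top = -2 — confirmed correct.
Step 13: -2 * -2 = 4 — verified.
Step 14: 7 + 4 = 11 — consistent with the transcript.
Step 15: push 0: top = 0 — in agreement.
The whole run recomputes cleanly — no discrepancies.

no error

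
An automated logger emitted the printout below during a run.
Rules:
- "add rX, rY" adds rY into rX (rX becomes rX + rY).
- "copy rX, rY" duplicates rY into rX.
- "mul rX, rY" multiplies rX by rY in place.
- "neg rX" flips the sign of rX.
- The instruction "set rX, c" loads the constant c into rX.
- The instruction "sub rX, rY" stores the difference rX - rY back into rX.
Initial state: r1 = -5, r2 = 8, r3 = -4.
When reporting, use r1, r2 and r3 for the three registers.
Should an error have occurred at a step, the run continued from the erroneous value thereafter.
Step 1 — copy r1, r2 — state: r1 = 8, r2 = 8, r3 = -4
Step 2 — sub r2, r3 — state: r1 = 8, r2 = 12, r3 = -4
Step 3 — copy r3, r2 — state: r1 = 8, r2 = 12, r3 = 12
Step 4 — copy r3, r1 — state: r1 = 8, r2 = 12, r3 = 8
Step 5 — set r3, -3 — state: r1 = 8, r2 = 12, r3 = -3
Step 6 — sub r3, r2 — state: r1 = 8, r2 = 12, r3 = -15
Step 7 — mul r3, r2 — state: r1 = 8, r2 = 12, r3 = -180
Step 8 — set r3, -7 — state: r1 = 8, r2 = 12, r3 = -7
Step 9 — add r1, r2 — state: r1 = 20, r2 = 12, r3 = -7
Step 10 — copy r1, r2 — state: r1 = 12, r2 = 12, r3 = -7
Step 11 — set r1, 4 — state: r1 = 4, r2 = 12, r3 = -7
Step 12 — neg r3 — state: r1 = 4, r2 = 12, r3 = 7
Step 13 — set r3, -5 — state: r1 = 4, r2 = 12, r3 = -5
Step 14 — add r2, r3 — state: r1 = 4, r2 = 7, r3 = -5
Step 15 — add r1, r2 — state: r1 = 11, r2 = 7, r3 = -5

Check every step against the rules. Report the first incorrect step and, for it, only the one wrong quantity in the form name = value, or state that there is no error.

no error

step 1: r1 = 8 -> verified
step 2: r2 = 8 - -4 = 12 -> matches
step 3: r3 = 12 -> agrees with the printout
step 4: r3 = 8 -> no discrepancy
step 5: r3 = -3 -> consistent with the printout
step 6: r3 = -3 - 12 = -15 -> consistent with the printout
step 7: r3 = -15 * 12 = -180 -> no discrepancy
step 8: r3 = -7 -> agrees with the printout
step 9: r1 = 8 + 12 = 20 -> confirmed correct
step 10: r1 = 12 -> agrees with the printout
step 11: r1 = 4 -> matches
step 12: r3 = -(-7) = 7 -> verified
step 13: r3 = -5 -> matches
step 14: r2 = 12 + -5 = 7 -> checks out
step 15: r1 = 4 + 7 = 11 -> checks out
Every step is consistent.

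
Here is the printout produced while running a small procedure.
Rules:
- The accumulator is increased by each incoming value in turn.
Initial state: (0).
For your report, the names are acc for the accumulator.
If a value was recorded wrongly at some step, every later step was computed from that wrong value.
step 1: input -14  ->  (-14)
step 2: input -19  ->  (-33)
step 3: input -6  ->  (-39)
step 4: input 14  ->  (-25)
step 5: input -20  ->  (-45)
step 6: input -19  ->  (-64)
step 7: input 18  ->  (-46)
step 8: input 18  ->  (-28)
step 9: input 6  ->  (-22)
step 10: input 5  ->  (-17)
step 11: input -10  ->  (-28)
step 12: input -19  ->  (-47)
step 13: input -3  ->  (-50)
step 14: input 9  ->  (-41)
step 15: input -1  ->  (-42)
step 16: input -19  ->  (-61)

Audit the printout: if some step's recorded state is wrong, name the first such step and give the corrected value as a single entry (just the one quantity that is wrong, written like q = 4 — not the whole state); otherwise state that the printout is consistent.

1. acc = 0 + -14 = -14 (confirmed correct)
2. acc = -14 + -19 = -33 (in agreement)
3. acc = -33 + -6 = -39 (matches)
4. acc = -39 + 14 = -25 (consistent with the printout)
5. acc = -25 + -20 = -45 (matches)
6. acc = -45 + -19 = -64 (verified)
7. acc = -64 + 18 = -46 (consistent with the printout)
8. acc = -46 + 18 = -28 (matches)
9. acc = -28 + 6 = -22 (verified)
10. acc = -22 + 5 = -17 (confirmed correct)
11. acc = -17 + -10 = -27 (the printout has a different value)
First incorrect step: 11; the correct value is acc = -27.

step 11, acc = -27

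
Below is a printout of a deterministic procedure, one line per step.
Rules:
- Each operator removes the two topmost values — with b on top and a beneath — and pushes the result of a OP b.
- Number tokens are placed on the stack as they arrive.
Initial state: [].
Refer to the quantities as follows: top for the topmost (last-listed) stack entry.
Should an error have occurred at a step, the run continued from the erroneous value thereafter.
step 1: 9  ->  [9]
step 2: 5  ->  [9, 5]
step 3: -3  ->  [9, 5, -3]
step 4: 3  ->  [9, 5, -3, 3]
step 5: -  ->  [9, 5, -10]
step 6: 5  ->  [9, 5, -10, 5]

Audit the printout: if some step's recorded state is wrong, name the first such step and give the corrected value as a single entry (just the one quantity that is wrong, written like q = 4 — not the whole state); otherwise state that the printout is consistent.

step 5, top = -6

Step 1: push 9: top = 9 — same as recorded.
Step 2: push 5: top = 5 — consistent with the printout.
Step 3: push -3: top = -3 — agrees with the printout.
Step 4: push 3: top = 3 — matches.
Step 5: -3 - 3 = -6 — the printout has a different value.
That makes step 5 the first incorrect line — top = -6 is what it should show.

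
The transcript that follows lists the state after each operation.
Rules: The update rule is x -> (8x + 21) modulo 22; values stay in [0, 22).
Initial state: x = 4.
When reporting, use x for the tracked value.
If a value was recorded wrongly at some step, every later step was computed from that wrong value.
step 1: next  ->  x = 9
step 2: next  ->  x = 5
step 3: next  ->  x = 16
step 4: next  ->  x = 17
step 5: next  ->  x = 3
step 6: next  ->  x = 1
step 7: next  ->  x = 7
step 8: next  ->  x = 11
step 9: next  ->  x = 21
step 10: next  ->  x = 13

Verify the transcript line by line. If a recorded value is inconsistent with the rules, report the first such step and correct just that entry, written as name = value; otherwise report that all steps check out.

step 3, x = 17

step 1: x = (8*4 + 21) mod 22 = 9 -> confirmed correct
step 2: x = (8*9 + 21) mod 22 = 5 -> in agreement
step 3: x = (8*5 + 21) mod 22 = 17 -> the transcript has a different value
Conclusion: step 3 carries the first error; the entry should be x = 17.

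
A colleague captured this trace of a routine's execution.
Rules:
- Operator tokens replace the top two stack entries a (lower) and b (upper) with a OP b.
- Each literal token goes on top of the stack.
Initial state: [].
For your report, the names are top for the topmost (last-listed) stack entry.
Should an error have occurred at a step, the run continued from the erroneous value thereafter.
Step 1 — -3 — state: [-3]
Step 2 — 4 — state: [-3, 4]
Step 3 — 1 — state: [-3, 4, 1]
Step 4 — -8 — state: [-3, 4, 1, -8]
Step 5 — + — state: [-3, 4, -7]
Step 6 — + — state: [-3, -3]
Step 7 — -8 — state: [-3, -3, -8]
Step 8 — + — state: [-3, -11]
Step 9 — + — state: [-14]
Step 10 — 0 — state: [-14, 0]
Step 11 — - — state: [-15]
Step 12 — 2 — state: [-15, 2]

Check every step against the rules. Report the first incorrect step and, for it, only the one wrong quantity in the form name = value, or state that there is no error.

step 11, top = -14

Recomputing the run from the initial state:
step 1: [-3]
step 2: [-3, 4]
step 3: [-3, 4, 1]
step 4: [-3, 4, 1, -8]
step 5: [-3, 4, -7]
step 6: [-3, -3]
step 7: [-3, -3, -8]
step 8: [-3, -11]
step 9: [-14]
step 10: [-14, 0]
step 11: [-14]
step 12: [-14, 2]
The first disagreement with the trace is at step 11, where the value should be top = -14.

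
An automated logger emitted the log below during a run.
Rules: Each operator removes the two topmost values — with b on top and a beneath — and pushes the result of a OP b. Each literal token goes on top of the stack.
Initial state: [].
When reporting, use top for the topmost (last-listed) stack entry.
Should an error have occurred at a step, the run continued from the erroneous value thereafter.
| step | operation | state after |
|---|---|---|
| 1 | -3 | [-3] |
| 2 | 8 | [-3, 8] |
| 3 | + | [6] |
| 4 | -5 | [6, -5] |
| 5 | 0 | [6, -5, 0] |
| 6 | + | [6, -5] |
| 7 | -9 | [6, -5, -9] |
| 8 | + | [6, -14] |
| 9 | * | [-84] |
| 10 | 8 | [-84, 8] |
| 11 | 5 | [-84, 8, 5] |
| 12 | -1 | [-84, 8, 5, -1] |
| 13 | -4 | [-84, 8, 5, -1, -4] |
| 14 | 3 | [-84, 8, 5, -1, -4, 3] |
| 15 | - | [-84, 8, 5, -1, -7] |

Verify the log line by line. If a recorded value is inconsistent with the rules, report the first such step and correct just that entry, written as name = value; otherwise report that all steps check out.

Step 1: push -3: top = -3 — consistent with the log.
Step 2: push 8: top = 8 — in agreement.
Step 3: -3 + 8 = 5 — first mismatch against the log.
First deviation found at step 3; the corrected entry is top = 5.

step 3, top = 5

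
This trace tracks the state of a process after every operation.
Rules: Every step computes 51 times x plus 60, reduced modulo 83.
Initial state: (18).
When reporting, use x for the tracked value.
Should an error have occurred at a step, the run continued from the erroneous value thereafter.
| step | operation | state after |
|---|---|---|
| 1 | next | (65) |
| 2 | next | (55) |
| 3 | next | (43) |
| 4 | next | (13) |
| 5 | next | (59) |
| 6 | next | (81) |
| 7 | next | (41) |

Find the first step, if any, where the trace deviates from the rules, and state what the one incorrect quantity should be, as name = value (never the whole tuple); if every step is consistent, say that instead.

step 1: x = (51*18 + 60) mod 83 = 65 -> exactly as logged
step 2: x = (51*65 + 60) mod 83 = 55 -> exactly as logged
step 3: x = (51*55 + 60) mod 83 = 43 -> exactly as logged
step 4: x = (51*43 + 60) mod 83 = 12 -> the trace has a different value
The audit stops at step 4: the recorded entry is wrong and should be x = 12.

step 4, x = 12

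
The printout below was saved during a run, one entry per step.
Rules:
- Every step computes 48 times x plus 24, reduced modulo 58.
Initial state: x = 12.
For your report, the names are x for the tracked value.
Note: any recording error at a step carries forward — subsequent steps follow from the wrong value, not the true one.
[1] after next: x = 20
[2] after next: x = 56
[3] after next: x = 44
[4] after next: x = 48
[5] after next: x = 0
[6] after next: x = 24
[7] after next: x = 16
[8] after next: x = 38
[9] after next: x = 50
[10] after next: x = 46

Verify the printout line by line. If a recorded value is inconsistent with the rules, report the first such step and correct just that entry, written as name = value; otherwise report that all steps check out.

step 5, x = 8

1. x = (48*12 + 24) mod 58 = 20 (exactly as logged)
2. x = (48*20 + 24) mod 58 = 56 (verified)
3. x = (48*56 + 24) mod 58 = 44 (checks out)
4. x = (48*44 + 24) mod 58 = 48 (consistent with the printout)
5. x = (48*48 + 24) mod 58 = 8 (not what was recorded)
The audit stops at step 5: the recorded entry is wrong and should be x = 8.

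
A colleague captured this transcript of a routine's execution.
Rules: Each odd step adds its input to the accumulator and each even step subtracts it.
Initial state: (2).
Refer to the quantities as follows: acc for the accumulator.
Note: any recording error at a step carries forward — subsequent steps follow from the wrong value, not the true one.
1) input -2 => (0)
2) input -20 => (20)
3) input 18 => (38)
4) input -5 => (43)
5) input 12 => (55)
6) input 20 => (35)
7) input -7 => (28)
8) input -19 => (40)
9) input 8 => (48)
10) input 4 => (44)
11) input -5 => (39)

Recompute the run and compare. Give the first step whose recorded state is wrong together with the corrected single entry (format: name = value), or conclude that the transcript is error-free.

step 8, acc = 47

Step 1: acc = 2 + -2 = 0 — exactly as logged.
Step 2: acc = 0 - -20 = 20 — agrees with the transcript.
Step 3: acc = 20 + 18 = 38 — checks out.
Step 4: acc = 38 - -5 = 43 — no discrepancy.
Step 5: acc = 43 + 12 = 55 — confirmed correct.
Step 6: acc = 55 - 20 = 35 — no discrepancy.
Step 7: acc = 35 + -7 = 28 — no discrepancy.
Step 8: acc = 28 - -19 = 47 — the transcript has a different value.
Step 8 is the first one off; corrected, acc = 47.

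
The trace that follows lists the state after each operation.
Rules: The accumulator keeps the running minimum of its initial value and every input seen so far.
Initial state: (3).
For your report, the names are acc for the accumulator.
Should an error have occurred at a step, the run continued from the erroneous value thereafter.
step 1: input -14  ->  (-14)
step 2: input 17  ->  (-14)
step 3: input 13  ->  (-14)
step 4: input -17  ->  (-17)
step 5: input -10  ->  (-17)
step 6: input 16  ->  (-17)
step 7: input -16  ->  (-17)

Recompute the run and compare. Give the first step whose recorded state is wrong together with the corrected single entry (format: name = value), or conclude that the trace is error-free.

no error

1. acc = min(3, -14) = -14 (agrees with the trace)
2. acc = min(-14, 17) = -14 (verified)
3. acc = min(-14, 13) = -14 (matches)
4. acc = min(-14, -17) = -17 (same as recorded)
5. acc = min(-17, -10) = -17 (agrees with the trace)
6. acc = min(-17, 16) = -17 (consistent with the trace)
7. acc = min(-17, -16) = -17 (matches)
All entries verified; no error found.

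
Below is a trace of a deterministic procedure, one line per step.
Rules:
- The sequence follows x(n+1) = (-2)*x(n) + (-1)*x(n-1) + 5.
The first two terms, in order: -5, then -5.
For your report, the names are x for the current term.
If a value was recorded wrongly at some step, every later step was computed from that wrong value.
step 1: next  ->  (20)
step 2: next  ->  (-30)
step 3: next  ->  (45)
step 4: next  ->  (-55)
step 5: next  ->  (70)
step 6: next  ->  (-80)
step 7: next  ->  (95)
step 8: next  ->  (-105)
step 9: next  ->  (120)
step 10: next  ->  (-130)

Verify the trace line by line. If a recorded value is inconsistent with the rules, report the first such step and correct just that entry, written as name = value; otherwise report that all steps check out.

step 1: x = -2*(-5) + (-1)*(-5) + (5) = 20 -> checks out
step 2: x = -2*(20) + (-1)*(-5) + (5) = -30 -> verified
step 3: x = -2*(-30) + (-1)*(20) + (5) = 45 -> consistent with the trace
step 4: x = -2*(45) + (-1)*(-30) + (5) = -55 -> consistent with the trace
step 5: x = -2*(-55) + (-1)*(45) + (5) = 70 -> in agreement
step 6: x = -2*(70) + (-1)*(-55) + (5) = -80 -> same as recorded
step 7: x = -2*(-80) + (-1)*(70) + (5) = 95 -> no discrepancy
step 8: x = -2*(95) + (-1)*(-80) + (5) = -105 -> checks out
step 9: x = -2*(-105) + (-1)*(95) + (5) = 120 -> verified
step 10: x = -2*(120) + (-1)*(-105) + (5) = -130 -> confirmed correct
The recomputation confirms every line.

no error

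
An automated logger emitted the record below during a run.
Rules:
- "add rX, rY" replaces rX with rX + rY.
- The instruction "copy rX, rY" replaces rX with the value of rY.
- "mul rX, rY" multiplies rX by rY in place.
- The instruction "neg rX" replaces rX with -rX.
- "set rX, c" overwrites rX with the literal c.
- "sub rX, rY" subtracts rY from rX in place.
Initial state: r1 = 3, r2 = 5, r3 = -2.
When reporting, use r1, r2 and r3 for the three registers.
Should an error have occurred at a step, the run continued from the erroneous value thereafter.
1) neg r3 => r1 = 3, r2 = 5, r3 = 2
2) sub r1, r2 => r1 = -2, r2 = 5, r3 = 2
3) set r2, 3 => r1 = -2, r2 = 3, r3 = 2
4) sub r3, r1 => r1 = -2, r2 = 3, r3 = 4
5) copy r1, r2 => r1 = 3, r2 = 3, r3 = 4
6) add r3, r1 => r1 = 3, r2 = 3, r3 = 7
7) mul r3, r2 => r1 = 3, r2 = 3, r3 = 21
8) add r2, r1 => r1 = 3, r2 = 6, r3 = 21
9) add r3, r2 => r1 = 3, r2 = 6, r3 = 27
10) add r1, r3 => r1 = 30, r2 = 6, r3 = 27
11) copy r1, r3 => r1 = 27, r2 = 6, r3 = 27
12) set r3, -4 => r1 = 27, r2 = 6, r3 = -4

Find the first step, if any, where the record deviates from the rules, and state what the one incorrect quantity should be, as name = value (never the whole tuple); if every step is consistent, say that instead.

Recomputing the run from the initial state:
step 1: r1 = 3, r2 = 5, r3 = 2
step 2: r1 = -2, r2 = 5, r3 = 2
step 3: r1 = -2, r2 = 3, r3 = 2
step 4: r1 = -2, r2 = 3, r3 = 4
step 5: r1 = 3, r2 = 3, r3 = 4
step 6: r1 = 3, r2 = 3, r3 = 7
step 7: r1 = 3, r2 = 3, r3 = 21
step 8: r1 = 3, r2 = 6, r3 = 21
step 9: r1 = 3, r2 = 6, r3 = 27
step 10: r1 = 30, r2 = 6, r3 = 27
step 11: r1 = 27, r2 = 6, r3 = 27
step 12: r1 = 27, r2 = 6, r3 = -4
This matches the record at every step.

no error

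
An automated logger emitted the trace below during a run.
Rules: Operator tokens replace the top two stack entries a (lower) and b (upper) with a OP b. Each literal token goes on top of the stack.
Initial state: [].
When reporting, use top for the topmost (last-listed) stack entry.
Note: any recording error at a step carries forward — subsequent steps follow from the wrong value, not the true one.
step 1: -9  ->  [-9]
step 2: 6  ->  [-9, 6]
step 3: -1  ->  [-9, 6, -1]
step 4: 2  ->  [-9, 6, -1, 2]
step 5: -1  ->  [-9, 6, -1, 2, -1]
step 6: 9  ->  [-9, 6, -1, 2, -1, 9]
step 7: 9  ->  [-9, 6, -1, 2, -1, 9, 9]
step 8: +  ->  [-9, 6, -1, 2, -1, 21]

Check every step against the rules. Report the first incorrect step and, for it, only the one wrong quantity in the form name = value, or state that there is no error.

step 8, top = 18

1. push -9: top = -9 (consistent with the trace)
2. push 6: top = 6 (verified)
3. push -1: top = -1 (consistent with the trace)
4. push 2: top = 2 (agrees with the trace)
5. push -1: top = -1 (same as recorded)
6. push 9: top = 9 (exactly as logged)
7. push 9: top = 9 (consistent with the trace)
8. 9 + 9 = 18 (the entry is off here)
Conclusion: step 8 carries the first error; the entry should be top = 18.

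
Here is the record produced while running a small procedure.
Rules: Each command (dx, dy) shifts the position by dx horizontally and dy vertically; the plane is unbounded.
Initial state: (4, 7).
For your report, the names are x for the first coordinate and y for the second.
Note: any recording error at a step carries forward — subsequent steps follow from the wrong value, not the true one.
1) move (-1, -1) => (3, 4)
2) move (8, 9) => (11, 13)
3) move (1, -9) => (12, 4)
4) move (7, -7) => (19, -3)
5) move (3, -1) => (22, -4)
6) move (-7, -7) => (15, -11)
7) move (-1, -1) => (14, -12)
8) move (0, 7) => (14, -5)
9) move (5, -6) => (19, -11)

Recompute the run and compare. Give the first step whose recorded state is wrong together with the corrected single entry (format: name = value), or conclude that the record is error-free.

step 1, y = 6

step 1: x = 4 + (-1) = 3, y = 7 + (-1) = 6 -> a discrepancy with the record
Step 1 is the first one off; corrected, y = 6.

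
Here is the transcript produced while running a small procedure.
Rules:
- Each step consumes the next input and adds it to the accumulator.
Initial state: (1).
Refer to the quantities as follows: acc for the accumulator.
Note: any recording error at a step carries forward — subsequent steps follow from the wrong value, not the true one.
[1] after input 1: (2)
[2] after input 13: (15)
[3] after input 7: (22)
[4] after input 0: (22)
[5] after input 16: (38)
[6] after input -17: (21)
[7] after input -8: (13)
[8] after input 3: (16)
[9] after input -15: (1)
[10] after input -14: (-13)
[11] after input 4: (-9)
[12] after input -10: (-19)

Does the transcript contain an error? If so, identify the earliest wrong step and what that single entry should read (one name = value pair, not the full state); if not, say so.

Recomputing the run from the initial state:
step 1: acc = 2
step 2: acc = 15
step 3: acc = 22
step 4: acc = 22
step 5: acc = 38
step 6: acc = 21
step 7: acc = 13
step 8: acc = 16
step 9: acc = 1
step 10: acc = -13
step 11: acc = -9
step 12: acc = -19
This matches the transcript at every step.

no error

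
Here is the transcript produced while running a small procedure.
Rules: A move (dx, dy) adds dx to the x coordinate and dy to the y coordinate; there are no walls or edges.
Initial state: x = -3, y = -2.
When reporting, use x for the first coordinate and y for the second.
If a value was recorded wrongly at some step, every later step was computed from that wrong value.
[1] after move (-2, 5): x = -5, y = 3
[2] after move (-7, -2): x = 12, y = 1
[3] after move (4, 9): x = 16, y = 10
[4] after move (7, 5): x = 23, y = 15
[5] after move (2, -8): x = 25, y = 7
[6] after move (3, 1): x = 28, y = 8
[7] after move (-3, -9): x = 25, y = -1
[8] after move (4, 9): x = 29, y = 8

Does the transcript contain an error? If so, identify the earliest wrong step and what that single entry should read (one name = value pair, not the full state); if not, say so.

step 2, x = -12

step 1: x = -3 + (-2) = -5, y = -2 + (5) = 3 -> no discrepancy
step 2: x = -5 + (-7) = -12, y = 3 + (-2) = 1 -> a discrepancy with the transcript
The earliest wrong entry is at step 2: it should read x = -12.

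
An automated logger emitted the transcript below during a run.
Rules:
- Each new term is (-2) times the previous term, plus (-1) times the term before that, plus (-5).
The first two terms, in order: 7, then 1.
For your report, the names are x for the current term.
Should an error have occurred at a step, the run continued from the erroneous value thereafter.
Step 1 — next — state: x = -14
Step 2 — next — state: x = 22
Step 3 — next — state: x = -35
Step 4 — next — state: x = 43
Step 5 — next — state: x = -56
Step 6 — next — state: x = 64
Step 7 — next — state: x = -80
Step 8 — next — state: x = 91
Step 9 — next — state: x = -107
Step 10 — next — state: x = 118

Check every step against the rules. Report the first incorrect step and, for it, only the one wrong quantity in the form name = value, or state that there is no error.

1. x = -2*(1) + (-1)*(7) + (-5) = -14 (exactly as logged)
2. x = -2*(-14) + (-1)*(1) + (-5) = 22 (checks out)
3. x = -2*(22) + (-1)*(-14) + (-5) = -35 (in agreement)
4. x = -2*(-35) + (-1)*(22) + (-5) = 43 (matches)
5. x = -2*(43) + (-1)*(-35) + (-5) = -56 (same as recorded)
6. x = -2*(-56) + (-1)*(43) + (-5) = 64 (consistent with the transcript)
7. x = -2*(64) + (-1)*(-56) + (-5) = -77 (not what was recorded)
Conclusion: step 7 carries the first error; the entry should be x = -77.

step 7, x = -77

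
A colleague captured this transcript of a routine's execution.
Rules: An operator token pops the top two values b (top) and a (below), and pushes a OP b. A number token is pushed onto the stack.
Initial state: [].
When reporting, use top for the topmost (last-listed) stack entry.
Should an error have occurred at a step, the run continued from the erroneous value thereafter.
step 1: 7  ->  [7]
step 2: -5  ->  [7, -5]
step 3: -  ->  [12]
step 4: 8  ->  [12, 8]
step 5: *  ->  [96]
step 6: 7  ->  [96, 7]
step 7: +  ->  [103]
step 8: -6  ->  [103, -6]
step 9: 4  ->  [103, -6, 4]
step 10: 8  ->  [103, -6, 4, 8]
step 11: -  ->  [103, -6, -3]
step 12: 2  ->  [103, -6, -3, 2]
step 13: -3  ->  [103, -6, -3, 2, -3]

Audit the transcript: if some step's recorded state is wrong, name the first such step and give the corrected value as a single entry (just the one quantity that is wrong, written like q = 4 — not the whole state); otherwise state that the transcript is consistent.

1. push 7: top = 7 (checks out)
2. push -5: top = -5 (checks out)
3. 7 - -5 = 12 (in agreement)
4. push 8: top = 8 (exactly as logged)
5. 12 * 8 = 96 (exactly as logged)
6. push 7: top = 7 (confirmed correct)
7. 96 + 7 = 103 (confirmed correct)
8. push -6: top = -6 (exactly as logged)
9. push 4: top = 4 (checks out)
10. push 8: top = 8 (no discrepancy)
11. 4 - 8 = -4 (the recorded entry deviates here)
The earliest wrong entry is at step 11: it should read top = -4.

step 11, top = -4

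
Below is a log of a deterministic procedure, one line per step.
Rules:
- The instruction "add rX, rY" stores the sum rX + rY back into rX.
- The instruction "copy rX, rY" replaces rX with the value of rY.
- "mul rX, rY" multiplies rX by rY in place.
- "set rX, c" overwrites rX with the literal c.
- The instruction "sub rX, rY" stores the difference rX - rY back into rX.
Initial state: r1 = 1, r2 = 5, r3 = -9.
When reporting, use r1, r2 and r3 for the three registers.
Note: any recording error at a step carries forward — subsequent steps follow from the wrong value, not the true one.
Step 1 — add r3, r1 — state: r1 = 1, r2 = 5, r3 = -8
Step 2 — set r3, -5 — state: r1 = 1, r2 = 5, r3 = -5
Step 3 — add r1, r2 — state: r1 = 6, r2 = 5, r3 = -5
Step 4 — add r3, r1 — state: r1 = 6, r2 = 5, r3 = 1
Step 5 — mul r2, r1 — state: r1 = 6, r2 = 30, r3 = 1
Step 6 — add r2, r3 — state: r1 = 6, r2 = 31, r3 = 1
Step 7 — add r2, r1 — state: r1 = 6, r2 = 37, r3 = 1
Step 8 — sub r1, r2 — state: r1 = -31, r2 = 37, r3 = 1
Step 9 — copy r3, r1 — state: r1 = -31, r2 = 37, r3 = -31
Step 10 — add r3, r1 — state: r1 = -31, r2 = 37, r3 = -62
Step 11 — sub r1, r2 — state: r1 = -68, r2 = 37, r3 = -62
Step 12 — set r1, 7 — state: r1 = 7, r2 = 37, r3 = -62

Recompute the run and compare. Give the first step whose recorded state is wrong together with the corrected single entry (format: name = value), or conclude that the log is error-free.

no error

Recomputing the run from the initial state:
step 1: r1 = 1, r2 = 5, r3 = -8
step 2: r1 = 1, r2 = 5, r3 = -5
step 3: r1 = 6, r2 = 5, r3 = -5
step 4: r1 = 6, r2 = 5, r3 = 1
step 5: r1 = 6, r2 = 30, r3 = 1
step 6: r1 = 6, r2 = 31, r3 = 1
step 7: r1 = 6, r2 = 37, r3 = 1
step 8: r1 = -31, r2 = 37, r3 = 1
step 9: r1 = -31, r2 = 37, r3 = -31
step 10: r1 = -31, r2 = 37, r3 = -62
step 11: r1 = -68, r2 = 37, r3 = -62
step 12: r1 = 7, r2 = 37, r3 = -62
This matches the log at every step.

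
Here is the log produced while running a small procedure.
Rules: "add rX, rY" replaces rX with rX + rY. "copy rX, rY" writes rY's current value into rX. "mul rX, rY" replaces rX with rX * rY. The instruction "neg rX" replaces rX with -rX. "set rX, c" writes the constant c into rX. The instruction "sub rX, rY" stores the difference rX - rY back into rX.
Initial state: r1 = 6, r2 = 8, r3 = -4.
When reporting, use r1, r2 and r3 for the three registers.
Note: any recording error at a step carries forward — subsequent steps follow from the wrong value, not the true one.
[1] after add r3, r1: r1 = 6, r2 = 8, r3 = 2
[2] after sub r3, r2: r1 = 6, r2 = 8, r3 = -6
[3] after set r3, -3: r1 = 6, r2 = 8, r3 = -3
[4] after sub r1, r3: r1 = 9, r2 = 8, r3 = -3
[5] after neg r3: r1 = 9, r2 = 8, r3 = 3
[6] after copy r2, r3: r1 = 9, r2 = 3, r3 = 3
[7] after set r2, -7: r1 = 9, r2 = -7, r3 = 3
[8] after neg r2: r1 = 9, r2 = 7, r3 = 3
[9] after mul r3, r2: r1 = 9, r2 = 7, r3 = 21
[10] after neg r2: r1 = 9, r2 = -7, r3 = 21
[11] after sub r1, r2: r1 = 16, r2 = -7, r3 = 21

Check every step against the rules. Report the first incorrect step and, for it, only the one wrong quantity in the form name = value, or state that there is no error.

Recomputing the run from the initial state:
step 1: r1 = 6, r2 = 8, r3 = 2
step 2: r1 = 6, r2 = 8, r3 = -6
step 3: r1 = 6, r2 = 8, r3 = -3
step 4: r1 = 9, r2 = 8, r3 = -3
step 5: r1 = 9, r2 = 8, r3 = 3
step 6: r1 = 9, r2 = 3, r3 = 3
step 7: r1 = 9, r2 = -7, r3 = 3
step 8: r1 = 9, r2 = 7, r3 = 3
step 9: r1 = 9, r2 = 7, r3 = 21
step 10: r1 = 9, r2 = -7, r3 = 21
step 11: r1 = 16, r2 = -7, r3 = 21
This matches the log at every step.

no error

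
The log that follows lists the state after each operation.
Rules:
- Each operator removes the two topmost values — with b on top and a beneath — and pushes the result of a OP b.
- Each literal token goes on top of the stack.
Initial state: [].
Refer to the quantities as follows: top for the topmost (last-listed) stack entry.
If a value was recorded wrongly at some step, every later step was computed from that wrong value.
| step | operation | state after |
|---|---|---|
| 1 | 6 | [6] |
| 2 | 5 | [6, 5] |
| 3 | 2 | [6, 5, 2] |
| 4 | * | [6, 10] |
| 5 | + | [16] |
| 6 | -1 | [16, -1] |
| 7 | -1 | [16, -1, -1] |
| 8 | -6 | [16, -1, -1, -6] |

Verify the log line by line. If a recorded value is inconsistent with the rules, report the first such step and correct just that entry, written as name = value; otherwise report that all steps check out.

Recomputing the run from the initial state:
step 1: [6]
step 2: [6, 5]
step 3: [6, 5, 2]
step 4: [6, 10]
step 5: [16]
step 6: [16, -1]
step 7: [16, -1, -1]
step 8: [16, -1, -1, -6]
This matches the log at every step.

no error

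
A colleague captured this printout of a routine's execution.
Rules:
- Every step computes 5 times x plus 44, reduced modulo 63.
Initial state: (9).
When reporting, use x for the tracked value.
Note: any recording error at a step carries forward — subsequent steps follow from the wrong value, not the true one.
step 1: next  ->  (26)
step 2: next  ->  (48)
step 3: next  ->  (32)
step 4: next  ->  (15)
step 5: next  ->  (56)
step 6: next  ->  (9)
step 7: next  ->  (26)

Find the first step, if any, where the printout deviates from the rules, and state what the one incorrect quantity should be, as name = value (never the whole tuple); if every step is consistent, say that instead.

step 1: x = (5*9 + 44) mod 63 = 26 -> matches
step 2: x = (5*26 + 44) mod 63 = 48 -> consistent with the printout
step 3: x = (5*48 + 44) mod 63 = 32 -> checks out
step 4: x = (5*32 + 44) mod 63 = 15 -> same as recorded
step 5: x = (5*15 + 44) mod 63 = 56 -> in agreement
step 6: x = (5*56 + 44) mod 63 = 9 -> same as recorded
step 7: x = (5*9 + 44) mod 63 = 26 -> confirmed correct
All entries verified; no error found.

no error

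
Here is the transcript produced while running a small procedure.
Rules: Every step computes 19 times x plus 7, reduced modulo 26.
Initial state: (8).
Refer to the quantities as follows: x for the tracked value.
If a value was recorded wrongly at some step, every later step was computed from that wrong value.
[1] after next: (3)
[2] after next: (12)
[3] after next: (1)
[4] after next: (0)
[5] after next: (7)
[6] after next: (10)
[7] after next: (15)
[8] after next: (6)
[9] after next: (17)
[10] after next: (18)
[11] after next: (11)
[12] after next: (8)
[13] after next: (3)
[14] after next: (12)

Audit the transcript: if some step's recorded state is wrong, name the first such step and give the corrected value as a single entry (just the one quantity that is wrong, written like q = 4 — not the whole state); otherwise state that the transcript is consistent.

no error

Recomputing the run from the initial state:
step 1: x = 3
step 2: x = 12
step 3: x = 1
step 4: x = 0
step 5: x = 7
step 6: x = 10
step 7: x = 15
step 8: x = 6
step 9: x = 17
step 10: x = 18
step 11: x = 11
step 12: x = 8
step 13: x = 3
step 14: x = 12
This matches the transcript at every step.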